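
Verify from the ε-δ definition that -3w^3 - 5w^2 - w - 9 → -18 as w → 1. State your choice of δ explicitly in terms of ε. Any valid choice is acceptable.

δ = min(1, ε/37)

Fix ε > 0. We want δ > 0 such that 0 < |w − 1| < δ implies |(-3w^3 - 5w^2 - w - 9) + 18| < ε.
(-3w^3 - 5w^2 - w - 9) + 18 = -3w^3 - 5w^2 - w + 9 = (w − 1)(-3w^2 - 8w - 9).
So |(-3w^3 - 5w^2 - w - 9) + 18| = |w − 1|·|-3w^2 - 8w - 9|.
Require δ ≤ 1. Then |w − 1| < 1 gives |w| < 2, and by the triangle inequality |-3w^2 - 8w - 9| ≤ 3·2^2 + 8·2 + 9 = 37.
Hence |(-3w^3 - 5w^2 - w - 9) + 18| ≤ 37|w − 1| < ε provided |w − 1| < ε/37.
Choosing δ = min(1, ε/37) ensures both conditions, hence |(-3w^3 - 5w^2 - w - 9) + 18| < ε.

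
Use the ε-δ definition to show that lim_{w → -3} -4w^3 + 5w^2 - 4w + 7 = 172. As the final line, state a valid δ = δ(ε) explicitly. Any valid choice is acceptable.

Let ε > 0. We want δ > 0 such that 0 < |w + 3| < δ implies |(-4w^3 + 5w^2 - 4w + 7) − 172| < ε.
(-4w^3 + 5w^2 - 4w + 7) − 172 = -4w^3 + 5w^2 - 4w - 165 = (w + 3)(-4w^2 + 17w - 55).
So |(-4w^3 + 5w^2 - 4w + 7) − 172| = |w + 3|·|-4w^2 + 17w - 55|.
Require δ ≤ 2. Then |w + 3| < 2 gives |w| < 5, and by the triangle inequality |-4w^2 + 17w - 55| ≤ 4·5^2 + 17·5 + 55 = 240.
Hence |(-4w^3 + 5w^2 - 4w + 7) − 172| ≤ 240|w + 3| < ε provided |w + 3| < ε/240.
Take δ = min(2, ε/240). Then 0 < |w + 3| < δ gives both |w + 3| < 2 and |w + 3| < ε/240, so |(-4w^3 + 5w^2 - 4w + 7) − 172| < ε.

δ = min(2, ε/240)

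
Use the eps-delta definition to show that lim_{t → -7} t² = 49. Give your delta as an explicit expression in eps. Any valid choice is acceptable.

delta = min(2, eps/16)

Let eps > 0. We seek delta > 0 with 0 < |t + 7| < delta ⇒ |t² − 49| < eps.
Factor: t² − 49 = (t + 7)(t - 7), so |t² − 49| = |t + 7|·|t - 7|.
Impose delta ≤ 2 so that |t| < 9; then |t - 7| ≤ 16.
Hence |t² − 49| ≤ 16|t + 7|, which is < eps once |t + 7| < eps/16.
Take delta = min(2, eps/16). If 0 < |t + 7| < delta then both bounds hold and |t² − 49| ≤ 16|t + 7| < 16·(eps/16) = eps.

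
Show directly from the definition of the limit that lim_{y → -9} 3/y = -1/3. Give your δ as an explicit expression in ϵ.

δ = min(9/2, (27/2)ϵ)

Fix ϵ > 0. We seek δ > 0 such that 0 < |y + 9| < δ implies |3/y + 1/3| < ϵ.
|3/y + 1/3| = 3·|-9 − y|/(9·|y|) = 3|y + 9|/(9|y|).
Require δ ≤ 9/2 so that |y| > 9 − 9/2 = 9/2, hence 9|y| > 81/2.
Then |3/y + 1/3| < 3|y + 9|/(81/2), which is < ϵ when |y + 9| < (27/2)ϵ.
Take δ = min(9/2, (27/2)ϵ). Then 0 < |y + 9| < δ gives both |y + 9| < 9/2 and |y + 9| < (27/2)ϵ, so |3/y + 1/3| < ϵ.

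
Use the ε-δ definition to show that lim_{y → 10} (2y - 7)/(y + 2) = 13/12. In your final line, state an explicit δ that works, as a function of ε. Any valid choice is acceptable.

δ = min(6, (72/11)ε)

Fix ε > 0. We want δ > 0 with 0 < |y − 10| < δ ⇒ |(2y - 7)/(y + 2) − (13/12)| < ε.
Combining over a common denominator, (2y - 7)/(y + 2) − (13/12) = [(2y - 7)·12 − 13·(y + 2)] / [12·(y + 2)] = 11(y − 10) / (12(y + 2)).
So |(2y - 7)/(y + 2) − (13/12)| = 11|y − 10| / (12·|y + 2|).
Restrict δ ≤ 6. Then |y − 10| < 6 gives |y + 2| = |(y − 10) + 12| ≥ 12 − 6 = 6.
Hence |(2y - 7)/(y + 2) − (13/12)| < 11|y − 10|/(12·6) = (11/72)|y − 10|, which is < ε once |y − 10| < (72/11)ε.
Take δ = min(6, (72/11)ε). Then 0 < |y − 10| < δ forces both bounds, so |(2y - 7)/(y + 2) − (13/12)| < ε.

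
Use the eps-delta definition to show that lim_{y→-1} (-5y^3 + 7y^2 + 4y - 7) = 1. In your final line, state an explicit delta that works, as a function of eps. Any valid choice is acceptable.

Let eps > 0. We want delta > 0 such that 0 < |y + 1| < delta implies |(-5y^3 + 7y^2 + 4y - 7) − 1| < eps.
(-5y^3 + 7y^2 + 4y - 7) − 1 = -5y^3 + 7y^2 + 4y - 8 = (y + 1)(-5y^2 + 12y - 8).
So |(-5y^3 + 7y^2 + 4y - 7) − 1| = |y + 1|·|-5y^2 + 12y - 8|.
Require delta ≤ 1. Then |y + 1| < 1 gives |y| < 2, and by the triangle inequality |-5y^2 + 12y - 8| ≤ 5·2^2 + 12·2 + 8 = 52.
Hence |(-5y^3 + 7y^2 + 4y - 7) − 1| ≤ 52|y + 1| < eps provided |y + 1| < eps/52.
Take delta = min(1, eps/52). Then 0 < |y + 1| < delta gives both |y + 1| < 1 and |y + 1| < eps/52, so |(-5y^3 + 7y^2 + 4y - 7) − 1| < eps.

delta = min(1, eps/52)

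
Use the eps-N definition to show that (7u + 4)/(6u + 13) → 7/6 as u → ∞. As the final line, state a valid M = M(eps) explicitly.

M = (67/36)/eps

Let eps > 0. We seek M > 0 such that u > M implies |(7u + 4)/(6u + 13) − (7/6)| < eps.
(7u + 4)/(6u + 13) − (7/6) = (6(7u + 4) − 7(6u + 13)) / (6(6u + 13)) = -67/(6(6u + 13)).
For u > 0 we have 6u + 13 > 6u, so |(7u + 4)/(6u + 13) − (7/6)| = 67/(6(6u + 13)) < 67/(6·6u) = (67/36)/u.
Thus |(7u + 4)/(6u + 13) − (7/6)| < eps whenever u > (67/36)/eps.
Take M = (67/36)/eps. If u > M then |(7u + 4)/(6u + 13) − (7/6)| < (67/36)/u < eps.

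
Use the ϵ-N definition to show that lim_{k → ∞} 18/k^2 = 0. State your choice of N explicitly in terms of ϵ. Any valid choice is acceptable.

N = (18/ϵ)^{1/2}

Suppose ϵ > 0. For k ≥ 1, |18/k^2 − 0| = 18/k^2.
18/k^2 < ϵ ⇔ k^2 > 18/ϵ ⇔ k > (18/ϵ)^{1/2}.
Take N = (18/ϵ)^{1/2}. Then k > N implies 18/k^2 < ϵ.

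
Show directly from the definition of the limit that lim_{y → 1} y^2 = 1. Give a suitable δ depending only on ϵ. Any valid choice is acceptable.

Let ϵ > 0. We seek δ > 0 with 0 < |y − 1| < δ ⇒ |y^2 − 1| < ϵ.
Factor: y^2 − 1 = (y − 1)(y + 1), so |y^2 − 1| = |y − 1|·|y + 1|.
Restrict δ ≤ 2. Then |y − 1| < 2 gives |y| < 3, so by the triangle inequality |y + 1| ≤ 3 + 1 = 4.
Hence |y^2 − 1| ≤ 4|y − 1|, which is < ϵ once |y − 1| < ϵ/4.
Take δ = min(2, ϵ/4). If 0 < |y − 1| < δ then both bounds hold and |y^2 − 1| ≤ 4|y − 1| < 4·(ϵ/4) = ϵ.

δ = min(2, ϵ/4)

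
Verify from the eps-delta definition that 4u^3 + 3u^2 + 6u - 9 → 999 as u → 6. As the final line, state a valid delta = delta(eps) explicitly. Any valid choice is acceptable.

delta = min(1, eps/553)

Let eps > 0. We want delta > 0 such that 0 < |u − 6| < delta implies |(4u^3 + 3u^2 + 6u - 9) − 999| < eps.
(4u^3 + 3u^2 + 6u - 9) − 999 = 4u^3 + 3u^2 + 6u - 1008 = (u − 6)(4u^2 + 27u + 168).
So |(4u^3 + 3u^2 + 6u - 9) − 999| = |u − 6|·|4u^2 + 27u + 168|.
Require delta ≤ 1. Then |u − 6| < 1 gives |u| < 7, and by the triangle inequality |4u^2 + 27u + 168| ≤ 4·7^2 + 27·7 + 168 = 553.
Hence |(4u^3 + 3u^2 + 6u - 9) − 999| ≤ 553|u − 6| < eps provided |u − 6| < eps/553.
Choosing delta = min(1, eps/553) ensures both conditions, hence |(4u^3 + 3u^2 + 6u - 9) − 999| < eps.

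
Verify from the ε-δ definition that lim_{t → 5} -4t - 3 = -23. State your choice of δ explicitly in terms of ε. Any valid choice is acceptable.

Let ε > 0 be given. We need δ > 0 so that 0 < |t − 5| < δ implies |(-4t - 3) + 23| < ε.
Since (-4t - 3) + 23 = -4(t − 5), we have |(-4t - 3) + 23| = 4|t − 5|.
So 4|t − 5| < ε exactly when |t − 5| < ε/4.
Choosing δ = ε/4 gives |(-4t - 3) + 23| = 4|t − 5| < ε whenever |t − 5| < δ.

δ = ε/4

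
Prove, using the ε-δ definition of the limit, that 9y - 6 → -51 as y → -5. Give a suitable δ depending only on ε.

δ = ε/9

Fix ε > 0. We need δ > 0 so that 0 < |y + 5| < δ implies |(9y - 6) + 51| < ε.
Since (9y - 6) + 51 = 9(y + 5), we have |(9y - 6) + 51| = 9|y + 5|.
Thus it suffices that |y + 5| < ε/9.
Choosing δ = ε/9 gives |(9y - 6) + 51| = 9|y + 5| < ε whenever |y + 5| < δ.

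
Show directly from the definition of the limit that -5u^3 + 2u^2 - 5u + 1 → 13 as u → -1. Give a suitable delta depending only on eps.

Suppose eps > 0. We want delta > 0 such that 0 < |u + 1| < delta implies |(-5u^3 + 2u^2 - 5u + 1) − 13| < eps.
(-5u^3 + 2u^2 - 5u + 1) − 13 = -5u^3 + 2u^2 - 5u - 12 = (u + 1)(-5u^2 + 7u - 12).
So |(-5u^3 + 2u^2 - 5u + 1) − 13| = |u + 1|·|-5u^2 + 7u - 12|.
Assume first that |u + 1| < 2, so |u| < 3. Then |-5u^2 + 7u - 12| ≤ 5·3^2 + 7·3 + 12 = 78.
Hence |(-5u^3 + 2u^2 - 5u + 1) − 13| ≤ 78|u + 1| < eps provided |u + 1| < eps/78.
Take delta = min(2, eps/78). Then 0 < |u + 1| < delta gives both |u + 1| < 2 and |u + 1| < eps/78, so |(-5u^3 + 2u^2 - 5u + 1) − 13| < eps.

delta = min(2, eps/78)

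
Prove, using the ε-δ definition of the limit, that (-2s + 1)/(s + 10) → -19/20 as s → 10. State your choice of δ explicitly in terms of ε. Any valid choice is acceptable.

Suppose ε > 0. We want δ > 0 with 0 < |s − 10| < δ ⇒ |(-2s + 1)/(s + 10) + 19/20| < ε.
Combining over a common denominator, (-2s + 1)/(s + 10) + 19/20 = [(-2s + 1)·20 − (-19)·(s + 10)] / [20·(s + 10)] = -21(s − 10) / (20(s + 10)).
So |(-2s + 1)/(s + 10) + 19/20| = 21|s − 10| / (20·|s + 10|).
Restrict δ ≤ 10. Then |s − 10| < 10 gives |s + 10| = |(s − 10) + 20| ≥ 20 − 10 = 10.
Hence |(-2s + 1)/(s + 10) + 19/20| < 21|s − 10|/(20·10) = (21/200)|s − 10|, which is < ε once |s − 10| < (200/21)ε.
Take δ = min(10, (200/21)ε). Then 0 < |s − 10| < δ forces both bounds, so |(-2s + 1)/(s + 10) + 19/20| < ε.

δ = min(10, (200/21)ε)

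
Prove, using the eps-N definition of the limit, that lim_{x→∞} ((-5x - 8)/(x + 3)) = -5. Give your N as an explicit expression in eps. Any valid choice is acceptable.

Let eps > 0 be given. We seek N > 0 such that x > N implies |(-5x - 8)/(x + 3) + 5| < eps.
(-5x - 8)/(x + 3) + 5 = ((-5x - 8) − (-5)(x + 3)) / ((x + 3)) = 7/((x + 3)).
For x > 0 we have x + 3 > x, so |(-5x - 8)/(x + 3) + 5| = 7/((x + 3)) < 7/(x) = 7/x.
Thus |(-5x - 8)/(x + 3) + 5| < eps whenever x > 7/eps.
Take N = 7/eps. If x > N then |(-5x - 8)/(x + 3) + 5| < 7/x < eps.

N = 7/eps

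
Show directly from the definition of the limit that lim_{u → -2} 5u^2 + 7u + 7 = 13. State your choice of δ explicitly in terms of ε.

Let ε > 0. We want δ > 0 such that 0 < |u + 2| < δ implies |(5u^2 + 7u + 7) − 13| < ε.
(5u^2 + 7u + 7) − 13 = 5u^2 + 7u - 6 = (u + 2)(5u - 3).
So |(5u^2 + 7u + 7) − 13| = |u + 2|·|5u - 3|.
Assume first that |u + 2| < 1, so |u| < 3. Then |5u - 3| ≤ 5·3 + 3 = 18.
Hence |(5u^2 + 7u + 7) − 13| ≤ 18|u + 2| < ε provided |u + 2| < ε/18.
Choosing δ = min(1, ε/18) ensures both conditions, hence |(5u^2 + 7u + 7) − 13| < ε.

δ = min(1, ε/18)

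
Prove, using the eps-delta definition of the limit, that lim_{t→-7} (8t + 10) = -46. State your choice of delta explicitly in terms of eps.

Let eps > 0 be given. We need delta > 0 so that 0 < |t + 7| < delta implies |(8t + 10) + 46| < eps.
|(8t + 10) + 46| = |8t + 56| = 8|t + 7|.
So 8|t + 7| < eps exactly when |t + 7| < eps/8.
Choosing delta = eps/8 gives |(8t + 10) + 46| = 8|t + 7| < eps whenever |t + 7| < delta.

delta = eps/8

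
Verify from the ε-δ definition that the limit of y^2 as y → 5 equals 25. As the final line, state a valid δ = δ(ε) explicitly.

δ = min(1, ε/11)

Fix ε > 0. We seek δ > 0 with 0 < |y − 5| < δ ⇒ |y^2 − 25| < ε.
Factor: y^2 − 25 = (y − 5)(y + 5), so |y^2 − 25| = |y − 5|·|y + 5|.
Restrict δ ≤ 1. Then |y − 5| < 1 gives |y| < 6, so by the triangle inequality |y + 5| ≤ 6 + 5 = 11.
Hence |y^2 − 25| ≤ 11|y − 5|, which is < ε once |y − 5| < ε/11.
Take δ = min(1, ε/11). If 0 < |y − 5| < δ then both bounds hold and |y^2 − 25| ≤ 11|y − 5| < 11·(ε/11) = ε.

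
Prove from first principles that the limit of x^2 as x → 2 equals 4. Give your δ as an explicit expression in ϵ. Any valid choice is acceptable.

Let ϵ > 0. We seek δ > 0 with 0 < |x − 2| < δ ⇒ |x^2 − 4| < ϵ.
Factor: x^2 − 4 = (x − 2)(x + 2), so |x^2 − 4| = |x − 2|·|x + 2|.
Impose δ ≤ 1 so that |x| < 3; then |x + 2| ≤ 5.
Hence |x^2 − 4| ≤ 5|x − 2|, which is < ϵ once |x − 2| < ϵ/5.
Take δ = min(1, ϵ/5). If 0 < |x − 2| < δ then both bounds hold and |x^2 − 4| ≤ 5|x − 2| < 5·(ϵ/5) = ϵ.

δ = min(1, ϵ/5)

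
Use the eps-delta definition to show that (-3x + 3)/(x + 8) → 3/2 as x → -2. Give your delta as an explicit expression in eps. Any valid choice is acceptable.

Fix eps > 0. We want delta > 0 with 0 < |x + 2| < delta ⇒ |(-3x + 3)/(x + 8) − (3/2)| < eps.
Combining over a common denominator, (-3x + 3)/(x + 8) − (3/2) = [(-3x + 3)·6 − 9·(x + 8)] / [6·(x + 8)] = -27(x + 2) / (6(x + 8)).
So |(-3x + 3)/(x + 8) − (3/2)| = 27|x + 2| / (6·|x + 8|).
Require delta ≤ 3, so |x + 8| ≥ |6| − |x + 2| > 6 − 3 = 3.
Hence |(-3x + 3)/(x + 8) − (3/2)| < 27|x + 2|/(6·3) = (3/2)|x + 2|, which is < eps once |x + 2| < (2/3)eps.
Take delta = min(3, (2/3)eps). Then 0 < |x + 2| < delta forces both bounds, so |(-3x + 3)/(x + 8) − (3/2)| < eps.

delta = min(3, (2/3)eps)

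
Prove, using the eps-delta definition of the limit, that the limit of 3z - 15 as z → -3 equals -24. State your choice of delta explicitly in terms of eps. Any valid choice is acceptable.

Fix eps > 0. We need delta > 0 so that 0 < |z + 3| < delta implies |(3z - 15) + 24| < eps.
|(3z - 15) + 24| = |3z + 9| = 3|z + 3|.
So 3|z + 3| < eps exactly when |z + 3| < eps/3.
Choosing delta = eps/3 gives |(3z - 15) + 24| = 3|z + 3| < eps whenever |z + 3| < delta.

delta = eps/3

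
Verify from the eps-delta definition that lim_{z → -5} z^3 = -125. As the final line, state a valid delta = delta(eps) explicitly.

Fix eps > 0. We seek delta > 0 with 0 < |z + 5| < delta ⇒ |z^3 + 125| < eps.
Factor: z^3 + 125 = (z + 5)(z^2 - 5z + 25), so |z^3 + 125| = |z + 5|·|z^2 - 5z + 25|.
Restrict delta ≤ 1. Then |z + 5| < 1 gives |z| < 6, so by the triangle inequality |z^2 - 5z + 25| ≤ 6^2 + 5·6 + 25 = 91.
Hence |z^3 + 125| ≤ 91|z + 5|, which is < eps once |z + 5| < eps/91.
Take delta = min(1, eps/91). If 0 < |z + 5| < delta then both bounds hold and |z^3 + 125| ≤ 91|z + 5| < 91·(eps/91) = eps.

delta = min(1, eps/91)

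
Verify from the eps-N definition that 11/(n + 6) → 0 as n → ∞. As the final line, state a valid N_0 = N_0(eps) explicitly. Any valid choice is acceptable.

N_0 = 11/eps

Let eps > 0 be given. For n ≥ 1, |11/(n + 6) − 0| = 11/(n + 6) ≤ 11/n.
We need 11/n < eps, i.e. n > 11/eps.
Take N_0 = 11/eps. If n > N_0 then |11/(n + 6)| ≤ 11/n < eps.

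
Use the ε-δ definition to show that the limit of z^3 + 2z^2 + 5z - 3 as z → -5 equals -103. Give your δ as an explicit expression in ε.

δ = min(1, ε/74)

Let ε > 0 be given. We want δ > 0 such that 0 < |z + 5| < δ implies |(z^3 + 2z^2 + 5z - 3) + 103| < ε.
(z^3 + 2z^2 + 5z - 3) + 103 = z^3 + 2z^2 + 5z + 100 = (z + 5)(z^2 - 3z + 20).
So |(z^3 + 2z^2 + 5z - 3) + 103| = |z + 5|·|z^2 - 3z + 20|.
Assume first that |z + 5| < 1, so |z| < 6. Then |z^2 - 3z + 20| ≤ 6^2 + 3·6 + 20 = 74.
Hence |(z^3 + 2z^2 + 5z - 3) + 103| ≤ 74|z + 5| < ε provided |z + 5| < ε/74.
Take δ = min(1, ε/74). Then 0 < |z + 5| < δ gives both |z + 5| < 1 and |z + 5| < ε/74, so |(z^3 + 2z^2 + 5z - 3) + 103| < ε.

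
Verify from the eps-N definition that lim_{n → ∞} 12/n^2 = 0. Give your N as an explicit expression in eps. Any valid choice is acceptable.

N = (12/eps)^{1/2}

Let eps > 0 be given. For n ≥ 1, |12/n^2 − 0| = 12/n^2.
12/n^2 < eps ⇔ n^2 > 12/eps ⇔ n > (12/eps)^{1/2}.
Take N = (12/eps)^{1/2}. Then n > N implies 12/n^2 < eps.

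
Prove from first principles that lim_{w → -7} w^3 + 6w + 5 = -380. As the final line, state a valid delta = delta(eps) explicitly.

Fix eps > 0. We want delta > 0 such that 0 < |w + 7| < delta implies |(w^3 + 6w + 5) + 380| < eps.
(w^3 + 6w + 5) + 380 = w^3 + 6w + 385 = (w + 7)(w^2 - 7w + 55).
So |(w^3 + 6w + 5) + 380| = |w + 7|·|w^2 - 7w + 55|.
Require delta ≤ 2. Then |w + 7| < 2 gives |w| < 9, and by the triangle inequality |w^2 - 7w + 55| ≤ 9^2 + 7·9 + 55 = 199.
Hence |(w^3 + 6w + 5) + 380| ≤ 199|w + 7| < eps provided |w + 7| < eps/199.
Take delta = min(2, eps/199). Then 0 < |w + 7| < delta gives both |w + 7| < 2 and |w + 7| < eps/199, so |(w^3 + 6w + 5) + 380| < eps.

delta = min(2, eps/199)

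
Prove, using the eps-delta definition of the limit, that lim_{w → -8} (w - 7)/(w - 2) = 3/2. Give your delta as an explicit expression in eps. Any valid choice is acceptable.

Let eps > 0 be given. We want delta > 0 with 0 < |w + 8| < delta ⇒ |(w - 7)/(w - 2) − (3/2)| < eps.
Combining over a common denominator, (w - 7)/(w - 2) − (3/2) = [(w - 7)·(-10) − (-15)·(w - 2)] / [(-10)·(w - 2)] = 5(w + 8) / ((-10)(w - 2)).
So |(w - 7)/(w - 2) − (3/2)| = 5|w + 8| / (10·|w − 2|).
Require delta ≤ 5, so |w − 2| ≥ |-10| − |w + 8| > 10 − 5 = 5.
Hence |(w - 7)/(w - 2) − (3/2)| < 5|w + 8|/(10·5) = (1/10)|w + 8|, which is < eps once |w + 8| < 10eps.
Take delta = min(5, 10eps). Then 0 < |w + 8| < delta forces both bounds, so |(w - 7)/(w - 2) − (3/2)| < eps.

delta = min(5, 10eps)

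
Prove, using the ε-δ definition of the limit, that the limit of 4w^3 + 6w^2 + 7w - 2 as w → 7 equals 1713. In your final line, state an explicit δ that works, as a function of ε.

δ = min(1, ε/773)

Fix ε > 0. We want δ > 0 such that 0 < |w − 7| < δ implies |(4w^3 + 6w^2 + 7w - 2) − 1713| < ε.
(4w^3 + 6w^2 + 7w - 2) − 1713 = 4w^3 + 6w^2 + 7w - 1715 = (w − 7)(4w^2 + 34w + 245).
So |(4w^3 + 6w^2 + 7w - 2) − 1713| = |w − 7|·|4w^2 + 34w + 245|.
Assume first that |w − 7| < 1, so |w| < 8. Then |4w^2 + 34w + 245| ≤ 4·8^2 + 34·8 + 245 = 773.
Hence |(4w^3 + 6w^2 + 7w - 2) − 1713| ≤ 773|w − 7| < ε provided |w − 7| < ε/773.
Choosing δ = min(1, ε/773) ensures both conditions, hence |(4w^3 + 6w^2 + 7w - 2) − 1713| < ε.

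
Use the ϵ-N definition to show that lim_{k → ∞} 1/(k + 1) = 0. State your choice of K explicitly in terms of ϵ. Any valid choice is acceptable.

K = 1/ϵ

Fix ϵ > 0. For k ≥ 1, |1/(k + 1) − 0| = 1/(k + 1) ≤ 1/k.
We need 1/k < ϵ, i.e. k > 1/ϵ.
Take K = 1/ϵ. If k > K then |1/(k + 1)| ≤ 1/k < ϵ.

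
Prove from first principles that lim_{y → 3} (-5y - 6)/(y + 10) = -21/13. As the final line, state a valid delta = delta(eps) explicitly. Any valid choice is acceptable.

Let eps > 0 be given. We want delta > 0 with 0 < |y − 3| < delta ⇒ |(-5y - 6)/(y + 10) + 21/13| < eps.
Combining over a common denominator, (-5y - 6)/(y + 10) + 21/13 = [(-5y - 6)·13 − (-21)·(y + 10)] / [13·(y + 10)] = -44(y − 3) / (13(y + 10)).
So |(-5y - 6)/(y + 10) + 21/13| = 44|y − 3| / (13·|y + 10|).
Restrict delta ≤ 13/2. Then |y − 3| < 13/2 gives |y + 10| = |(y − 3) + 13| ≥ 13 − 13/2 = 13/2.
Hence |(-5y - 6)/(y + 10) + 21/13| < 44|y − 3|/(13·(13/2)) = (88/169)|y − 3|, which is < eps once |y − 3| < (169/88)eps.
Take delta = min(13/2, (169/88)eps). Then 0 < |y − 3| < delta forces both bounds, so |(-5y - 6)/(y + 10) + 21/13| < eps.

delta = min(13/2, (169/88)eps)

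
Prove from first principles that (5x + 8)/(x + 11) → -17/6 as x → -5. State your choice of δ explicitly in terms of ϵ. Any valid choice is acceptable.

δ = min(3, (18/47)ϵ)

Suppose ϵ > 0. We want δ > 0 with 0 < |x + 5| < δ ⇒ |(5x + 8)/(x + 11) + 17/6| < ϵ.
Combining over a common denominator, (5x + 8)/(x + 11) + 17/6 = [(5x + 8)·6 − (-17)·(x + 11)] / [6·(x + 11)] = 47(x + 5) / (6(x + 11)).
So |(5x + 8)/(x + 11) + 17/6| = 47|x + 5| / (6·|x + 11|).
Restrict δ ≤ 3. Then |x + 5| < 3 gives |x + 11| = |(x + 5) + 6| ≥ 6 − 3 = 3.
Hence |(5x + 8)/(x + 11) + 17/6| < 47|x + 5|/(6·3) = (47/18)|x + 5|, which is < ϵ once |x + 5| < (18/47)ϵ.
Take δ = min(3, (18/47)ϵ). Then 0 < |x + 5| < δ forces both bounds, so |(5x + 8)/(x + 11) + 17/6| < ϵ.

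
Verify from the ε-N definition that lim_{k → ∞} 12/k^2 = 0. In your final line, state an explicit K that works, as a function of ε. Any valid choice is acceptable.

K = (12/ε)^{1/2}

Suppose ε > 0. For k ≥ 1, |12/k^2 − 0| = 12/k^2.
12/k^2 < ε ⇔ k^2 > 12/ε ⇔ k > (12/ε)^{1/2}.
Take K = (12/ε)^{1/2}. Then k > K implies 12/k^2 < ε.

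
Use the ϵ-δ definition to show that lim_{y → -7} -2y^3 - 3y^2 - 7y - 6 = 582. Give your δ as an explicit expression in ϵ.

Let ϵ > 0. We want δ > 0 such that 0 < |y + 7| < δ implies |(-2y^3 - 3y^2 - 7y - 6) − 582| < ϵ.
(-2y^3 - 3y^2 - 7y - 6) − 582 = -2y^3 - 3y^2 - 7y - 588 = (y + 7)(-2y^2 + 11y - 84).
So |(-2y^3 - 3y^2 - 7y - 6) − 582| = |y + 7|·|-2y^2 + 11y - 84|.
Require δ ≤ 1. Then |y + 7| < 1 gives |y| < 8, and by the triangle inequality |-2y^2 + 11y - 84| ≤ 2·8^2 + 11·8 + 84 = 300.
Hence |(-2y^3 - 3y^2 - 7y - 6) − 582| ≤ 300|y + 7| < ϵ provided |y + 7| < ϵ/300.
Take δ = min(1, ϵ/300). Then 0 < |y + 7| < δ gives both |y + 7| < 1 and |y + 7| < ϵ/300, so |(-2y^3 - 3y^2 - 7y - 6) − 582| < ϵ.

δ = min(1, ϵ/300)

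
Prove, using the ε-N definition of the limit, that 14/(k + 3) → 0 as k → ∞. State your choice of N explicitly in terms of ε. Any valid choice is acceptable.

N = 14/ε

Let ε > 0. For k ≥ 1, |14/(k + 3) − 0| = 14/(k + 3) ≤ 14/k.
We need 14/k < ε, i.e. k > 14/ε.
Take N = 14/ε. If k > N then |14/(k + 3)| ≤ 14/k < ε.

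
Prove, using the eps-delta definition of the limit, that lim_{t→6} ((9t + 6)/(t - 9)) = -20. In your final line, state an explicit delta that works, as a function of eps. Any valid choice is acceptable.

delta = min(3/2, (3/58)eps)

Let eps > 0. We want delta > 0 with 0 < |t − 6| < delta ⇒ |(9t + 6)/(t - 9) + 20| < eps.
Combining over a common denominator, (9t + 6)/(t - 9) + 20 = [(9t + 6)·(-3) − 60·(t - 9)] / [(-3)·(t - 9)] = -87(t − 6) / ((-3)(t - 9)).
So |(9t + 6)/(t - 9) + 20| = 87|t − 6| / (3·|t − 9|).
Require delta ≤ 3/2, so |t − 9| ≥ |-3| − |t − 6| > 3 − 3/2 = 3/2.
Hence |(9t + 6)/(t - 9) + 20| < 87|t − 6|/(3·(3/2)) = (58/3)|t − 6|, which is < eps once |t − 6| < (3/58)eps.
Take delta = min(3/2, (3/58)eps). Then 0 < |t − 6| < delta forces both bounds, so |(9t + 6)/(t - 9) + 20| < eps.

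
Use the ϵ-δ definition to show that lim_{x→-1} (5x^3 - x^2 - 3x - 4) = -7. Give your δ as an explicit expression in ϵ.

δ = min(1, ϵ/35)

Suppose ϵ > 0. We want δ > 0 such that 0 < |x + 1| < δ implies |(5x^3 - x^2 - 3x - 4) + 7| < ϵ.
(5x^3 - x^2 - 3x - 4) + 7 = 5x^3 - x^2 - 3x + 3 = (x + 1)(5x^2 - 6x + 3).
So |(5x^3 - x^2 - 3x - 4) + 7| = |x + 1|·|5x^2 - 6x + 3|.
Require δ ≤ 1. Then |x + 1| < 1 gives |x| < 2, and by the triangle inequality |5x^2 - 6x + 3| ≤ 5·2^2 + 6·2 + 3 = 35.
Hence |(5x^3 - x^2 - 3x - 4) + 7| ≤ 35|x + 1| < ϵ provided |x + 1| < ϵ/35.
Take δ = min(1, ϵ/35). Then 0 < |x + 1| < δ gives both |x + 1| < 1 and |x + 1| < ϵ/35, so |(5x^3 - x^2 - 3x - 4) + 7| < ϵ.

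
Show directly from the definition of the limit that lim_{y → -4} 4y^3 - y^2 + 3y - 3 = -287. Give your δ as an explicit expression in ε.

δ = min(1, ε/256)

Let ε > 0 be given. We want δ > 0 such that 0 < |y + 4| < δ implies |(4y^3 - y^2 + 3y - 3) + 287| < ε.
(4y^3 - y^2 + 3y - 3) + 287 = 4y^3 - y^2 + 3y + 284 = (y + 4)(4y^2 - 17y + 71).
So |(4y^3 - y^2 + 3y - 3) + 287| = |y + 4|·|4y^2 - 17y + 71|.
Assume first that |y + 4| < 1, so |y| < 5. Then |4y^2 - 17y + 71| ≤ 4·5^2 + 17·5 + 71 = 256.
Hence |(4y^3 - y^2 + 3y - 3) + 287| ≤ 256|y + 4| < ε provided |y + 4| < ε/256.
Choosing δ = min(1, ε/256) ensures both conditions, hence |(4y^3 - y^2 + 3y - 3) + 287| < ε.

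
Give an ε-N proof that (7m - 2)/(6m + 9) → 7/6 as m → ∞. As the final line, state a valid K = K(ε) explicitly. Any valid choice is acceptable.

K = (25/12)/ε

Suppose ε > 0. For m ≥ 1, |(7m - 2)/(6m + 9) − (7/6)| = |-75|/(6(6m + 9)) = 75/(6(6m + 9)).
Since 6m + 9 ≥ 6m for m ≥ 1, this is ≤ 75/(6·6m) = (25/12)/m.
So |(7m - 2)/(6m + 9) − (7/6)| < ε whenever m > (25/12)/ε.
Take K = (25/12)/ε. If m > K then |(7m - 2)/(6m + 9) − (7/6)| ≤ (25/12)/m < ε.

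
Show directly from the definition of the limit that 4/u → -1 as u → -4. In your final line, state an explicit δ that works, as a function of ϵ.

Fix ϵ > 0. We seek δ > 0 such that 0 < |u + 4| < δ implies |4/u + 1| < ϵ.
|4/u + 1| = 4·|-4 − u|/(4·|u|) = 4|u + 4|/(4|u|).
Require δ ≤ 2 so that |u| > 4 − 2 = 2, hence 4|u| > 8.
Then |4/u + 1| < 4|u + 4|/8, which is < ϵ when |u + 4| < 2ϵ.
Take δ = min(2, 2ϵ). Then 0 < |u + 4| < δ gives both |u + 4| < 2 and |u + 4| < 2ϵ, so |4/u + 1| < ϵ.

δ = min(2, 2ϵ)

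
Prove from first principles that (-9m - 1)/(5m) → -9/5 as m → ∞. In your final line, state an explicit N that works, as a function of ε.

Let ε > 0 be given. For m ≥ 1, |(-9m - 1)/(5m) + 9/5| = |-5|/(5(5m)) = 5/(5(5m)).
Since 5m ≥ 5m for m ≥ 1, this is ≤ 5/(5·5m) = (1/5)/m.
So |(-9m - 1)/(5m) + 9/5| < ε whenever m > (1/5)/ε.
Take N = (1/5)/ε. If m > N then |(-9m - 1)/(5m) + 9/5| ≤ (1/5)/m < ε.

N = (1/5)/ε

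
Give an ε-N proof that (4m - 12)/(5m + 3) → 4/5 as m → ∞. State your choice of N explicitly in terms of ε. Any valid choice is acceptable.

N = (72/25)/ε

Suppose ε > 0. For m ≥ 1, |(4m - 12)/(5m + 3) − (4/5)| = |-72|/(5(5m + 3)) = 72/(5(5m + 3)).
Since 5m + 3 ≥ 5m for m ≥ 1, this is ≤ 72/(5·5m) = (72/25)/m.
So |(4m - 12)/(5m + 3) − (4/5)| < ε whenever m > (72/25)/ε.
Take N = (72/25)/ε. If m > N then |(4m - 12)/(5m + 3) − (4/5)| ≤ (72/25)/m < ε.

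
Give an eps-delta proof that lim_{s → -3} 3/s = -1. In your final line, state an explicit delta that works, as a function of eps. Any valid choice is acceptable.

Let eps > 0. We seek delta > 0 such that 0 < |s + 3| < delta implies |3/s + 1| < eps.
|3/s + 1| = 3·|-3 − s|/(3·|s|) = 3|s + 3|/(3|s|).
Require delta ≤ 3/2 so that |s| > 3 − 3/2 = 3/2, hence 3|s| > 9/2.
Then |3/s + 1| < 3|s + 3|/(9/2), which is < eps when |s + 3| < (3/2)eps.
Take delta = min(3/2, (3/2)eps). Then 0 < |s + 3| < delta gives both |s + 3| < 3/2 and |s + 3| < (3/2)eps, so |3/s + 1| < eps.

delta = min(3/2, (3/2)eps)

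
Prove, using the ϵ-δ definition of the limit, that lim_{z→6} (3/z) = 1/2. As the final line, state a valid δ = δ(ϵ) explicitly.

Suppose ϵ > 0. We seek δ > 0 such that 0 < |z − 6| < δ implies |3/z − (1/2)| < ϵ.
|3/z − (1/2)| = 3·|6 − z|/(6·|z|) = 3|z − 6|/(6|z|).
Restrict δ ≤ 3. Then |z − 6| < 3 gives |z| > 3, so 6|z| > 18.
Then |3/z − (1/2)| < 3|z − 6|/18, which is < ϵ when |z − 6| < 6ϵ.
Take δ = min(3, 6ϵ). Then 0 < |z − 6| < δ gives both |z − 6| < 3 and |z − 6| < 6ϵ, so |3/z − (1/2)| < ϵ.

δ = min(3, 6ϵ)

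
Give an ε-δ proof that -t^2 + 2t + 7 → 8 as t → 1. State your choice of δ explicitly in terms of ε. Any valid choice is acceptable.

Suppose ε > 0. We want δ > 0 such that 0 < |t − 1| < δ implies |(-t^2 + 2t + 7) − 8| < ε.
(-t^2 + 2t + 7) − 8 = -t^2 + 2t - 1 = (t − 1)(-t + 1).
So |(-t^2 + 2t + 7) − 8| = |t − 1|·|-t + 1|.
Assume first that |t − 1| < 2, so |t| < 3. Then |-t + 1| ≤ 3 + 1 = 4.
Hence |(-t^2 + 2t + 7) − 8| ≤ 4|t − 1| < ε provided |t − 1| < ε/4.
Take δ = min(2, ε/4). Then 0 < |t − 1| < δ gives both |t − 1| < 2 and |t − 1| < ε/4, so |(-t^2 + 2t + 7) − 8| < ε.

δ = min(2, ε/4)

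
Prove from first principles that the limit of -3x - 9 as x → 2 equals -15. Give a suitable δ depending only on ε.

Let ε > 0. We need δ > 0 so that 0 < |x − 2| < δ implies |(-3x - 9) + 15| < ε.
|(-3x - 9) + 15| = |-3x + 6| = 3|x − 2|.
So 3|x − 2| < ε exactly when |x − 2| < ε/3.
Take δ = ε/3. If 0 < |x − 2| < δ then |(-3x - 9) + 15| = 3|x − 2| < 3·(ε/3) = ε.

δ = ε/3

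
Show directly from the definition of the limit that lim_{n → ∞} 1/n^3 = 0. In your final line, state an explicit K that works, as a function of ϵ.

Let ϵ > 0. For n ≥ 1, |1/n^3 − 0| = 1/n^3.
1/n^3 < ϵ ⇔ n^3 > 1/ϵ ⇔ n > (1/ϵ)^{1/3}.
Take K = (1/ϵ)^{1/3}. Then n > K implies 1/n^3 < ϵ.

K = (1/ϵ)^{1/3}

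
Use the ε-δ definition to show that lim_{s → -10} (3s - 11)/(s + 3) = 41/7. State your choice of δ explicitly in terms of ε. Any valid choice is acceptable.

Let ε > 0. We want δ > 0 with 0 < |s + 10| < δ ⇒ |(3s - 11)/(s + 3) − (41/7)| < ε.
Combining over a common denominator, (3s - 11)/(s + 3) − (41/7) = [(3s - 11)·(-7) − (-41)·(s + 3)] / [(-7)·(s + 3)] = 20(s + 10) / ((-7)(s + 3)).
So |(3s - 11)/(s + 3) − (41/7)| = 20|s + 10| / (7·|s + 3|).
Require δ ≤ 7/2, so |s + 3| ≥ |-7| − |s + 10| > 7 − 7/2 = 7/2.
Hence |(3s - 11)/(s + 3) − (41/7)| < 20|s + 10|/(7·(7/2)) = (40/49)|s + 10|, which is < ε once |s + 10| < (49/40)ε.
Take δ = min(7/2, (49/40)ε). Then 0 < |s + 10| < δ forces both bounds, so |(3s - 11)/(s + 3) − (41/7)| < ε.

δ = min(7/2, (49/40)ε)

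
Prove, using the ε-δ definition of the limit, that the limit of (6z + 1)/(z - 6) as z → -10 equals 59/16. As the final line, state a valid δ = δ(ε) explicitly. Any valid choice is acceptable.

Let ε > 0. We want δ > 0 with 0 < |z + 10| < δ ⇒ |(6z + 1)/(z - 6) − (59/16)| < ε.
Combining over a common denominator, (6z + 1)/(z - 6) − (59/16) = [(6z + 1)·(-16) − (-59)·(z - 6)] / [(-16)·(z - 6)] = -37(z + 10) / ((-16)(z - 6)).
So |(6z + 1)/(z - 6) − (59/16)| = 37|z + 10| / (16·|z − 6|).
Restrict δ ≤ 8. Then |z + 10| < 8 gives |z − 6| = |(z + 10) + (-16)| ≥ 16 − 8 = 8.
Hence |(6z + 1)/(z - 6) − (59/16)| < 37|z + 10|/(16·8) = (37/128)|z + 10|, which is < ε once |z + 10| < (128/37)ε.
Take δ = min(8, (128/37)ε). Then 0 < |z + 10| < δ forces both bounds, so |(6z + 1)/(z - 6) − (59/16)| < ε.

δ = min(8, (128/37)ε)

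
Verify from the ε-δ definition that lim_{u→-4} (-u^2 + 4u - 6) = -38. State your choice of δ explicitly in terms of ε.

δ = min(2, ε/14)

Suppose ε > 0. We want δ > 0 such that 0 < |u + 4| < δ implies |(-u^2 + 4u - 6) + 38| < ε.
(-u^2 + 4u - 6) + 38 = -u^2 + 4u + 32 = (u + 4)(-u + 8).
So |(-u^2 + 4u - 6) + 38| = |u + 4|·|-u + 8|.
Require δ ≤ 2. Then |u + 4| < 2 gives |u| < 6, and by the triangle inequality |-u + 8| ≤ 6 + 8 = 14.
Hence |(-u^2 + 4u - 6) + 38| ≤ 14|u + 4| < ε provided |u + 4| < ε/14.
Choosing δ = min(2, ε/14) ensures both conditions, hence |(-u^2 + 4u - 6) + 38| < ε.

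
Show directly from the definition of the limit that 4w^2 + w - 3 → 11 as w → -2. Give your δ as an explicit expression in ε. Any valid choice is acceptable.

Suppose ε > 0. We want δ > 0 such that 0 < |w + 2| < δ implies |(4w^2 + w - 3) − 11| < ε.
(4w^2 + w - 3) − 11 = 4w^2 + w - 14 = (w + 2)(4w - 7).
So |(4w^2 + w - 3) − 11| = |w + 2|·|4w - 7|.
Require δ ≤ 1. Then |w + 2| < 1 gives |w| < 3, and by the triangle inequality |4w - 7| ≤ 4·3 + 7 = 19.
Hence |(4w^2 + w - 3) − 11| ≤ 19|w + 2| < ε provided |w + 2| < ε/19.
Take δ = min(1, ε/19). Then 0 < |w + 2| < δ gives both |w + 2| < 1 and |w + 2| < ε/19, so |(4w^2 + w - 3) − 11| < ε.

δ = min(1, ε/19)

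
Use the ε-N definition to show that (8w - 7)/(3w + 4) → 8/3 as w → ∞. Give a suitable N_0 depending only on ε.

N_0 = (53/9)/ε

Suppose ε > 0. We seek N_0 > 0 such that w > N_0 implies |(8w - 7)/(3w + 4) − (8/3)| < ε.
(8w - 7)/(3w + 4) − (8/3) = (3(8w - 7) − 8(3w + 4)) / (3(3w + 4)) = -53/(3(3w + 4)).
For w > 0 we have 3w + 4 > 3w, so |(8w - 7)/(3w + 4) − (8/3)| = 53/(3(3w + 4)) < 53/(3·3w) = (53/9)/w.
Thus |(8w - 7)/(3w + 4) − (8/3)| < ε whenever w > (53/9)/ε.
Take N_0 = (53/9)/ε. If w > N_0 then |(8w - 7)/(3w + 4) − (8/3)| < (53/9)/w < ε.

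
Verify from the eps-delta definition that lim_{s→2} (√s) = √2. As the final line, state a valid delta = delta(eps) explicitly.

Suppose eps > 0. We want delta > 0 such that 0 < |s − 2| < delta implies |√s − √2| < eps.
Multiplying by the conjugate, |√s − √2| = |s − 2|/(√s + √2).
Restrict delta ≤ 2 so that |s − 2| < 2 forces s > 0, and then √s + √2 > √2.
Hence |√s − √2| < |s − 2|/√2, which is < eps once |s − 2| < √2·eps.
Take delta = min(2, √2·eps). If 0 < |s − 2| < delta then s > 0 and |√s − √2| < |s − 2|/√2 < eps.

delta = min(2, √2·eps)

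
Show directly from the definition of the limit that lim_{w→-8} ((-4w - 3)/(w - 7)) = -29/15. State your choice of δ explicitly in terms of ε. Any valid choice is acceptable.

Fix ε > 0. We want δ > 0 with 0 < |w + 8| < δ ⇒ |(-4w - 3)/(w - 7) + 29/15| < ε.
Combining over a common denominator, (-4w - 3)/(w - 7) + 29/15 = [(-4w - 3)·(-15) − 29·(w - 7)] / [(-15)·(w - 7)] = 31(w + 8) / ((-15)(w - 7)).
So |(-4w - 3)/(w - 7) + 29/15| = 31|w + 8| / (15·|w − 7|).
Require δ ≤ 15/2, so |w − 7| ≥ |-15| − |w + 8| > 15 − 15/2 = 15/2.
Hence |(-4w - 3)/(w - 7) + 29/15| < 31|w + 8|/(15·(15/2)) = (62/225)|w + 8|, which is < ε once |w + 8| < (225/62)ε.
Take δ = min(15/2, (225/62)ε). Then 0 < |w + 8| < δ forces both bounds, so |(-4w - 3)/(w - 7) + 29/15| < ε.

δ = min(15/2, (225/62)ε)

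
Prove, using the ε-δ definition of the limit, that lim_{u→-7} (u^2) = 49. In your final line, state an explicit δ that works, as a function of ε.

δ = min(1, ε/15)

Let ε > 0 be given. We seek δ > 0 with 0 < |u + 7| < δ ⇒ |u^2 − 49| < ε.
Factor: u^2 − 49 = (u + 7)(u - 7), so |u^2 − 49| = |u + 7|·|u - 7|.
Restrict δ ≤ 1. Then |u + 7| < 1 gives |u| < 8, so by the triangle inequality |u - 7| ≤ 8 + 7 = 15.
Hence |u^2 − 49| ≤ 15|u + 7|, which is < ε once |u + 7| < ε/15.
Take δ = min(1, ε/15). If 0 < |u + 7| < δ then both bounds hold and |u^2 − 49| ≤ 15|u + 7| < 15·(ε/15) = ε.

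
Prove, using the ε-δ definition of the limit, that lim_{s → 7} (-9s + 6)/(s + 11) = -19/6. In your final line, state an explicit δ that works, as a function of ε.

Suppose ε > 0. We want δ > 0 with 0 < |s − 7| < δ ⇒ |(-9s + 6)/(s + 11) + 19/6| < ε.
Combining over a common denominator, (-9s + 6)/(s + 11) + 19/6 = [(-9s + 6)·18 − (-57)·(s + 11)] / [18·(s + 11)] = -105(s − 7) / (18(s + 11)).
So |(-9s + 6)/(s + 11) + 19/6| = 105|s − 7| / (18·|s + 11|).
Require δ ≤ 9, so |s + 11| ≥ |18| − |s − 7| > 18 − 9 = 9.
Hence |(-9s + 6)/(s + 11) + 19/6| < 105|s − 7|/(18·9) = (35/54)|s − 7|, which is < ε once |s − 7| < (54/35)ε.
Take δ = min(9, (54/35)ε). Then 0 < |s − 7| < δ forces both bounds, so |(-9s + 6)/(s + 11) + 19/6| < ε.

δ = min(9, (54/35)ε)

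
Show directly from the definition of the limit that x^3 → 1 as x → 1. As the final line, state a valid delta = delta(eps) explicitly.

delta = min(1, eps/7)

Let eps > 0. We seek delta > 0 with 0 < |x − 1| < delta ⇒ |x^3 − 1| < eps.
Factor: x^3 − 1 = (x − 1)(x^2 + x + 1), so |x^3 − 1| = |x − 1|·|x^2 + x + 1|.
Impose delta ≤ 1 so that |x| < 2; then |x^2 + x + 1| ≤ 7.
Hence |x^3 − 1| ≤ 7|x − 1|, which is < eps once |x − 1| < eps/7.
Take delta = min(1, eps/7). If 0 < |x − 1| < delta then both bounds hold and |x^3 − 1| ≤ 7|x − 1| < 7·(eps/7) = eps.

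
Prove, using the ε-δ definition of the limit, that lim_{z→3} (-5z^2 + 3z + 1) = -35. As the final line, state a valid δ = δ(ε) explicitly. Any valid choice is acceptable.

δ = min(2, ε/37)

Suppose ε > 0. We want δ > 0 such that 0 < |z − 3| < δ implies |(-5z^2 + 3z + 1) + 35| < ε.
(-5z^2 + 3z + 1) + 35 = -5z^2 + 3z + 36 = (z − 3)(-5z - 12).
So |(-5z^2 + 3z + 1) + 35| = |z − 3|·|-5z - 12|.
Assume first that |z − 3| < 2, so |z| < 5. Then |-5z - 12| ≤ 5·5 + 12 = 37.
Hence |(-5z^2 + 3z + 1) + 35| ≤ 37|z − 3| < ε provided |z − 3| < ε/37.
Choosing δ = min(2, ε/37) ensures both conditions, hence |(-5z^2 + 3z + 1) + 35| < ε.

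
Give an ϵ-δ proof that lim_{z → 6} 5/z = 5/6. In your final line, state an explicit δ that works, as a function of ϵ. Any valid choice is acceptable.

δ = min(3, (18/5)ϵ)

Fix ϵ > 0. We seek δ > 0 such that 0 < |z − 6| < δ implies |5/z − (5/6)| < ϵ.
|5/z − (5/6)| = 5·|6 − z|/(6·|z|) = 5|z − 6|/(6|z|).
Require δ ≤ 3 so that |z| > 6 − 3 = 3, hence 6|z| > 18.
Then |5/z − (5/6)| < 5|z − 6|/18, which is < ϵ when |z − 6| < (18/5)ϵ.
Take δ = min(3, (18/5)ϵ). Then 0 < |z − 6| < δ gives both |z − 6| < 3 and |z − 6| < (18/5)ϵ, so |5/z − (5/6)| < ϵ.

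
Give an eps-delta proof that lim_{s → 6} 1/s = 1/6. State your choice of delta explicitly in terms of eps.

delta = min(3, 18eps)

Suppose eps > 0. We seek delta > 0 such that 0 < |s − 6| < delta implies |1/s − (1/6)| < eps.
|1/s − (1/6)| = |6 − s|/(6·|s|) = |s − 6|/(6|s|).
Restrict delta ≤ 3. Then |s − 6| < 3 gives |s| > 3, so 6|s| > 18.
Then |1/s − (1/6)| < |s − 6|/18, which is < eps when |s − 6| < 18eps.
Take delta = min(3, 18eps). Then 0 < |s − 6| < delta gives both |s − 6| < 3 and |s − 6| < 18eps, so |1/s − (1/6)| < eps.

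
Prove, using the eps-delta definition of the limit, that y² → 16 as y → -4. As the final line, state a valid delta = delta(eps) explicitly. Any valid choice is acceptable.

delta = min(1, eps/9)

Suppose eps > 0. We seek delta > 0 with 0 < |y + 4| < delta ⇒ |y² − 16| < eps.
Factor: y² − 16 = (y + 4)(y - 4), so |y² − 16| = |y + 4|·|y - 4|.
Restrict delta ≤ 1. Then |y + 4| < 1 gives |y| < 5, so by the triangle inequality |y - 4| ≤ 5 + 4 = 9.
Hence |y² − 16| ≤ 9|y + 4|, which is < eps once |y + 4| < eps/9.
Take delta = min(1, eps/9). If 0 < |y + 4| < delta then both bounds hold and |y² − 16| ≤ 9|y + 4| < 9·(eps/9) = eps.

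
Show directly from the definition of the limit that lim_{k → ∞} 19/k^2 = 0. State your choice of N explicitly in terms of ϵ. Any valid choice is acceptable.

N = (19/ϵ)^{1/2}

Suppose ϵ > 0. For k ≥ 1, |19/k^2 − 0| = 19/k^2.
19/k^2 < ϵ ⇔ k^2 > 19/ϵ ⇔ k > (19/ϵ)^{1/2}.
Take N = (19/ϵ)^{1/2}. Then k > N implies 19/k^2 < ϵ.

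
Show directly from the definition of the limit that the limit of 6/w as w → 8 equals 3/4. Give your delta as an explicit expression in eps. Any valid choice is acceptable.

Suppose eps > 0. We seek delta > 0 such that 0 < |w − 8| < delta implies |6/w − (3/4)| < eps.
|6/w − (3/4)| = 6·|8 − w|/(8·|w|) = 6|w − 8|/(8|w|).
Require delta ≤ 4 so that |w| > 8 − 4 = 4, hence 8|w| > 32.
Then |6/w − (3/4)| < 6|w − 8|/32, which is < eps when |w − 8| < (16/3)eps.
Take delta = min(4, (16/3)eps). Then 0 < |w − 8| < delta gives both |w − 8| < 4 and |w − 8| < (16/3)eps, so |6/w − (3/4)| < eps.

delta = min(4, (16/3)eps)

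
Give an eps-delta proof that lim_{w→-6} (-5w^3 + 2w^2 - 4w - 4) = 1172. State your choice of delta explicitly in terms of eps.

Fix eps > 0. We want delta > 0 such that 0 < |w + 6| < delta implies |(-5w^3 + 2w^2 - 4w - 4) − 1172| < eps.
(-5w^3 + 2w^2 - 4w - 4) − 1172 = -5w^3 + 2w^2 - 4w - 1176 = (w + 6)(-5w^2 + 32w - 196).
So |(-5w^3 + 2w^2 - 4w - 4) − 1172| = |w + 6|·|-5w^2 + 32w - 196|.
Require delta ≤ 2. Then |w + 6| < 2 gives |w| < 8, and by the triangle inequality |-5w^2 + 32w - 196| ≤ 5·8^2 + 32·8 + 196 = 772.
Hence |(-5w^3 + 2w^2 - 4w - 4) − 1172| ≤ 772|w + 6| < eps provided |w + 6| < eps/772.
Take delta = min(2, eps/772). Then 0 < |w + 6| < delta gives both |w + 6| < 2 and |w + 6| < eps/772, so |(-5w^3 + 2w^2 - 4w - 4) − 1172| < eps.

delta = min(2, eps/772)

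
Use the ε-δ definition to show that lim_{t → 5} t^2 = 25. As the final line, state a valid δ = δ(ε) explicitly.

δ = min(1, ε/11)

Fix ε > 0. We seek δ > 0 with 0 < |t − 5| < δ ⇒ |t^2 − 25| < ε.
Factor: t^2 − 25 = (t − 5)(t + 5), so |t^2 − 25| = |t − 5|·|t + 5|.
Impose δ ≤ 1 so that |t| < 6; then |t + 5| ≤ 11.
Hence |t^2 − 25| ≤ 11|t − 5|, which is < ε once |t − 5| < ε/11.
Take δ = min(1, ε/11). If 0 < |t − 5| < δ then both bounds hold and |t^2 − 25| ≤ 11|t − 5| < 11·(ε/11) = ε.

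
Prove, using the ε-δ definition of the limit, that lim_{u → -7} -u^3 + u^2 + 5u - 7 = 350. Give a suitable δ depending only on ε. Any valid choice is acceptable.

Suppose ε > 0. We want δ > 0 such that 0 < |u + 7| < δ implies |(-u^3 + u^2 + 5u - 7) − 350| < ε.
(-u^3 + u^2 + 5u - 7) − 350 = -u^3 + u^2 + 5u - 357 = (u + 7)(-u^2 + 8u - 51).
So |(-u^3 + u^2 + 5u - 7) − 350| = |u + 7|·|-u^2 + 8u - 51|.
Require δ ≤ 2. Then |u + 7| < 2 gives |u| < 9, and by the triangle inequality |-u^2 + 8u - 51| ≤ 9^2 + 8·9 + 51 = 204.
Hence |(-u^3 + u^2 + 5u - 7) − 350| ≤ 204|u + 7| < ε provided |u + 7| < ε/204.
Take δ = min(2, ε/204). Then 0 < |u + 7| < δ gives both |u + 7| < 2 and |u + 7| < ε/204, so |(-u^3 + u^2 + 5u - 7) − 350| < ε.

δ = min(2, ε/204)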